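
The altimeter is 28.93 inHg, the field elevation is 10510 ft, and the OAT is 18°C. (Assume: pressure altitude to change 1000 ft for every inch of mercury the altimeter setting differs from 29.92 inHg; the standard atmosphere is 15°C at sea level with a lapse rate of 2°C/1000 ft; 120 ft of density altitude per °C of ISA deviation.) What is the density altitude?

14620 ft

Pressure altitude = 10510 + (29.92 − 28.93) × 1000 = 10510 + (+990) = 11500 ft.
ISA temperature at 11500 ft = 15 − 2 × (11500/1000) = -8°C.
ISA deviation = 18 − (-8) = +26°C.
Density altitude = 11500 + 120 × (26) = 14620 ft.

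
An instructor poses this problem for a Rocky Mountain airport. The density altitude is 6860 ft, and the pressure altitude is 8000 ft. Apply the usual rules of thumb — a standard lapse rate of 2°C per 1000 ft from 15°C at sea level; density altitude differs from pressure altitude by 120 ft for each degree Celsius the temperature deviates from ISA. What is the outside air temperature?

-10.5°C

Density altitude − pressure altitude = 6860 − 8000 = -1140 ft.
At 120 ft/°C that is an ISA deviation of -1140/120 = -9.5°C.
ISA temperature at 8000 ft = 15 − 2 × (8000/1000) = -1°C.
OAT = ISA + deviation = -1 + (-9.5) = -10.5°C.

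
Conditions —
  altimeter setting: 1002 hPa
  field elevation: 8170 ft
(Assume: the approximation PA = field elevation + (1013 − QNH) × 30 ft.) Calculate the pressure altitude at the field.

Pressure correction = (1013 − 1002) × 30 = +330 ft.
Pressure altitude = 8170 + (+330) = 8500 ft.

8500 ft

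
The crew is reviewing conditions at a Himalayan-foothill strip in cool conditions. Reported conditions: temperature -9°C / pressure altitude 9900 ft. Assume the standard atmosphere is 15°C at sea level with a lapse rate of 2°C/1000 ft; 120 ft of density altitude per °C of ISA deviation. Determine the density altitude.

ISA temperature at 9900 ft = 15 − 2 × (9900/1000) = -4.8°C.
ISA deviation = -9 − (-4.8) = -4.2°C.
Density altitude = 9900 + 120 × (-4.2) = 9900 + (-504) = 9396 ft.

9396 ft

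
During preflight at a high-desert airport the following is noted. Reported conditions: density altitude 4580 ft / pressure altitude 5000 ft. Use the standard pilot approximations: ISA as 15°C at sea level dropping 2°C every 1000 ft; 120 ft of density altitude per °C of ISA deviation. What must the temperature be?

1.5°C

Density altitude − pressure altitude = 4580 − 5000 = -420 ft.
At 120 ft/°C that is an ISA deviation of -420/120 = -3.5°C.
ISA temperature at 5000 ft = 15 − 2 × (5000/1000) = 5°C.
OAT = ISA + deviation = 5 + (-3.5) = 1.5°C.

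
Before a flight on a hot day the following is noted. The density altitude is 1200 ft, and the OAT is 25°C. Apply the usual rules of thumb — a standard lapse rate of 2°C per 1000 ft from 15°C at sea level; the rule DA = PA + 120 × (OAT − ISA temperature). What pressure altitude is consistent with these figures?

0 ft

DA = PA + 120 × (OAT − (15 − 2·PA/1000)) = PA + 120·OAT − 1800 + 0.24·PA = 1.24·PA + 120·OAT − 1800.
So 1.24·PA = 1200 − 120 × 25 + 1800 = 0.
PA = 0 / 1.24 = 0 ft.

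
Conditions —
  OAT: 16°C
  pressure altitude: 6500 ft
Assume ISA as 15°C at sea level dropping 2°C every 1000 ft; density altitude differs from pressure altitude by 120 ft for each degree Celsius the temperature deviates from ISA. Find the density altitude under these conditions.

8180 ft

ISA temperature at 6500 ft = 15 − 2 × (6500/1000) = 2°C.
ISA deviation = 16 − 2 = +14°C.
Density altitude = 6500 + 120 × (14) = 6500 + (+1680) = 8180 ft.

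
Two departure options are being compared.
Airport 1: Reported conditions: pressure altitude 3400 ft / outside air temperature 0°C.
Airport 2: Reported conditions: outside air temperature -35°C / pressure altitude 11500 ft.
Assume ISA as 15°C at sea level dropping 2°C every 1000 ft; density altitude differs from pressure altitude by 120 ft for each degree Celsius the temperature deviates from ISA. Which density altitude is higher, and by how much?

Airport 2 by 5844 ft

Airport 1: ISA temp = 8.2°C, deviation -8.2°C, DA = 3400 + 120 × (-8.2) = 2416 ft.
Airport 2: ISA temp = -8°C, deviation -27°C, DA = 11500 + 120 × (-27) = 8260 ft.
Airport 2 is higher by 8260 − 2416 = 5844 ft.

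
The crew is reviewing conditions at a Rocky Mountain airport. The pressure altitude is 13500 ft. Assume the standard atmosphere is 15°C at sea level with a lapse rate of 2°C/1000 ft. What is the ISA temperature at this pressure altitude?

-12°C

ISA temperature = 15 − 2 × (13500/1000) = 15 − 27 = -12°C.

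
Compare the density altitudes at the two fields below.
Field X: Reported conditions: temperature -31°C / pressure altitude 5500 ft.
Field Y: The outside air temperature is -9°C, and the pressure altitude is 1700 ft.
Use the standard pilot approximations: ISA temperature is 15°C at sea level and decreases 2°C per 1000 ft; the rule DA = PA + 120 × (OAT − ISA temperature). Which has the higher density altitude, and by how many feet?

Field X by 2072 ft

Field X: ISA temp = 4°C, deviation -35°C, DA = 5500 + 120 × (-35) = 1300 ft.
Field Y: ISA temp = 11.6°C, deviation -20.6°C, DA = 1700 + 120 × (-20.6) = -772 ft.
Field X is higher by 1300 − (-772) = 2072 ft.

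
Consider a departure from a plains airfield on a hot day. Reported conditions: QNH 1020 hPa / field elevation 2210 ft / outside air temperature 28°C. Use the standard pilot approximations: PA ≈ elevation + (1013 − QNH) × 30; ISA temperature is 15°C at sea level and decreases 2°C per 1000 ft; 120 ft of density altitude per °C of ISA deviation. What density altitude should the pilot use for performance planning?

Pressure altitude = 2210 + (1013 − 1020) × 30 = 2210 + (-210) = 2000 ft.
ISA temperature at 2000 ft = 15 − 2 × (2000/1000) = 11°C.
ISA deviation = 28 − 11 = +17°C.
Density altitude = 2000 + 120 × (17) = 4040 ft.

4040 ft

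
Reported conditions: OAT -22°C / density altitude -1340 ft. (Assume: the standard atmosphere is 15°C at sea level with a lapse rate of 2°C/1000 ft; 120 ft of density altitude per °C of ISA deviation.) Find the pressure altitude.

DA = PA + 120 × (OAT − (15 − 2·PA/1000)) = PA + 120·OAT − 1800 + 0.24·PA = 1.24·PA + 120·OAT − 1800.
So 1.24·PA = -1340 − 120 × (-22) + 1800 = 3100.
PA = 3100 / 1.24 = 2500 ft.

2500 ft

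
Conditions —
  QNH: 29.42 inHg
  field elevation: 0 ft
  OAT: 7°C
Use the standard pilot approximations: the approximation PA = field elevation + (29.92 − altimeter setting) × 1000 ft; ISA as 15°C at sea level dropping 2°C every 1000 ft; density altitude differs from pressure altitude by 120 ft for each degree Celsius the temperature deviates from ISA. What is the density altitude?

-340 ft

Pressure altitude = 0 + (29.92 − 29.42) × 1000 = 0 + (+500) = 500 ft.
ISA temperature at 500 ft = 15 − 2 × (500/1000) = 14°C.
ISA deviation = 7 − 14 = -7°C.
Density altitude = 500 + 120 × (-7) = -340 ft.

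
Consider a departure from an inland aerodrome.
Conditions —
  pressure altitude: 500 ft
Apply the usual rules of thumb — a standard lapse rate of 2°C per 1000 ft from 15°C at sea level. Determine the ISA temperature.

14°C

ISA temperature = 15 − 2 × (500/1000) = 15 − 1 = 14°C.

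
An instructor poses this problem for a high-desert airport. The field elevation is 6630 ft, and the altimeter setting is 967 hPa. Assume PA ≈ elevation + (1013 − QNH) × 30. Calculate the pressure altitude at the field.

Pressure correction = (1013 − 967) × 30 = +1380 ft.
Pressure altitude = 6630 + (+1380) = 8010 ft.

8010 ft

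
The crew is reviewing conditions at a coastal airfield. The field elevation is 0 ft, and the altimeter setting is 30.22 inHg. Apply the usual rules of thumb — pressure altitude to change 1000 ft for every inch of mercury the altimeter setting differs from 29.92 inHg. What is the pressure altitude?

-300 ft

Pressure correction = (29.92 − 30.22) × 1000 = -300 ft.
Pressure altitude = 0 + (-300) = -300 ft.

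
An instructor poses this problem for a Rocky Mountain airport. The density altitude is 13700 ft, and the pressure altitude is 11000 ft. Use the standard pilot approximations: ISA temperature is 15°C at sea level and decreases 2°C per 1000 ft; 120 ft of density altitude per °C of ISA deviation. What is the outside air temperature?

Density altitude − pressure altitude = 13700 − 11000 = +2700 ft.
At 120 ft/°C that is an ISA deviation of 2700/120 = +22.5°C.
ISA temperature at 11000 ft = 15 − 2 × (11000/1000) = -7°C.
OAT = ISA + deviation = -7 + (+22.5) = 15.5°C.

15.5°C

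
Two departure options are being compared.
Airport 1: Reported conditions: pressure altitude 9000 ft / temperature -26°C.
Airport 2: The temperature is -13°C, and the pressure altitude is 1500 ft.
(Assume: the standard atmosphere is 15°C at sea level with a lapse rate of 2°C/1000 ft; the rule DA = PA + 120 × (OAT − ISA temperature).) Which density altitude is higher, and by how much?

Airport 1: ISA temp = -3°C, deviation -23°C, DA = 9000 + 120 × (-23) = 6240 ft.
Airport 2: ISA temp = 12°C, deviation -25°C, DA = 1500 + 120 × (-25) = -1500 ft.
Airport 1 is higher by 6240 − (-1500) = 7740 ft.

Airport 1 by 7740 ft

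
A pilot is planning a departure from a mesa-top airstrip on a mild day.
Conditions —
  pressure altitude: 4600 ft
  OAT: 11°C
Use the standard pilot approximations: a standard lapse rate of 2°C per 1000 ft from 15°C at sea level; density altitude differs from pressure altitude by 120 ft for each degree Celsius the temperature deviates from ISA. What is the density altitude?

ISA temperature at 4600 ft = 15 − 2 × (4600/1000) = 5.8°C.
ISA deviation = 11 − 5.8 = +5.2°C.
Density altitude = 4600 + 120 × (5.2) = 4600 + (+624) = 5224 ft.

5224 ft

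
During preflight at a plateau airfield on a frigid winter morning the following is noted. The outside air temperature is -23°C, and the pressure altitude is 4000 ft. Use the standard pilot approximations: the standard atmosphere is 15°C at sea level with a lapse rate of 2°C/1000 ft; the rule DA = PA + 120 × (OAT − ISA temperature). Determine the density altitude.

400 ft

ISA temperature at 4000 ft = 15 − 2 × (4000/1000) = 7°C.
ISA deviation = -23 − 7 = -30°C.
Density altitude = 4000 + 120 × (-30) = 4000 + (-3600) = 400 ft.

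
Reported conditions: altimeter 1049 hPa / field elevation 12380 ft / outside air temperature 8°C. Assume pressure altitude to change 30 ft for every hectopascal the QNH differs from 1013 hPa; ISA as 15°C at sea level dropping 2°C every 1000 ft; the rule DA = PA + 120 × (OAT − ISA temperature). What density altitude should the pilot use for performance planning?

13172 ft

Pressure altitude = 12380 + (1013 − 1049) × 30 = 12380 + (-1080) = 11300 ft.
ISA temperature at 11300 ft = 15 − 2 × (11300/1000) = -7.6°C.
ISA deviation = 8 − (-7.6) = +15.6°C.
Density altitude = 11300 + 120 × (15.6) = 13172 ft.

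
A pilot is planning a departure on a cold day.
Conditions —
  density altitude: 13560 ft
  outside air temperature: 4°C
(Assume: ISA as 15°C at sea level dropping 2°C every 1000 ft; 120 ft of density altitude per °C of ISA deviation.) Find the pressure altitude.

DA = PA + 120 × (OAT − (15 − 2·PA/1000)) = PA + 120·OAT − 1800 + 0.24·PA = 1.24·PA + 120·OAT − 1800.
So 1.24·PA = 13560 − 120 × 4 + 1800 = 14880.
PA = 14880 / 1.24 = 12000 ft.

12000 ft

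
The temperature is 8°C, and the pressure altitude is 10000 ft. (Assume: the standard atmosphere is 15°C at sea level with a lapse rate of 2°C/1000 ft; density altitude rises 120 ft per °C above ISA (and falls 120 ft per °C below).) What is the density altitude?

ISA temperature at 10000 ft = 15 − 2 × (10000/1000) = -5°C.
ISA deviation = 8 − (-5) = +13°C.
Density altitude = 10000 + 120 × (13) = 10000 + (+1560) = 11560 ft.

11560 ft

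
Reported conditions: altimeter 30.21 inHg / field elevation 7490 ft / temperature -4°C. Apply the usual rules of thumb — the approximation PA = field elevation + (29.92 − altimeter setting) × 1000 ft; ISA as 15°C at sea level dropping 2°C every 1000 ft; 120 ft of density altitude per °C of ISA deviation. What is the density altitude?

Pressure altitude = 7490 + (29.92 − 30.21) × 1000 = 7490 + (-290) = 7200 ft.
ISA temperature at 7200 ft = 15 − 2 × (7200/1000) = 0.6°C.
ISA deviation = -4 − 0.6 = -4.6°C.
Density altitude = 7200 + 120 × (-4.6) = 6648 ft.

6648 ft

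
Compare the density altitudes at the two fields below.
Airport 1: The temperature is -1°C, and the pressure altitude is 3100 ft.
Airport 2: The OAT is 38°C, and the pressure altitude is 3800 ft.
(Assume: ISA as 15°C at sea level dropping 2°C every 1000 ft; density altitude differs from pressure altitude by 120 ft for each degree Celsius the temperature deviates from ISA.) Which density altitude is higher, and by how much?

Airport 1: ISA temp = 8.8°C, deviation -9.8°C, DA = 3100 + 120 × (-9.8) = 1924 ft.
Airport 2: ISA temp = 7.4°C, deviation +30.6°C, DA = 3800 + 120 × 30.6 = 7472 ft.
Airport 2 is higher by 7472 − 1924 = 5548 ft.

Airport 2 by 5548 ft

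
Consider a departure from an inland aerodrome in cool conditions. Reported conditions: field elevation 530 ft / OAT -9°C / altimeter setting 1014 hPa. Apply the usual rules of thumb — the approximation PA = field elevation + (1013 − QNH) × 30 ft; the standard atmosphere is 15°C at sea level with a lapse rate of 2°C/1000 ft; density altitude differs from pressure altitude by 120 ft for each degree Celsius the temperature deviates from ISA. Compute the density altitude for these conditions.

-2260 ft

Pressure altitude = 530 + (1013 − 1014) × 30 = 530 + (-30) = 500 ft.
ISA temperature at 500 ft = 15 − 2 × (500/1000) = 14°C.
ISA deviation = -9 − 14 = -23°C.
Density altitude = 500 + 120 × (-23) = -2260 ft.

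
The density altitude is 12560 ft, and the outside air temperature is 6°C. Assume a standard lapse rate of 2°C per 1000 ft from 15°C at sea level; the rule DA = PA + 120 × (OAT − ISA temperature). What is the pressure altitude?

DA = PA + 120 × (OAT − (15 − 2·PA/1000)) = PA + 120·OAT − 1800 + 0.24·PA = 1.24·PA + 120·OAT − 1800.
So 1.24·PA = 12560 − 120 × 6 + 1800 = 13640.
PA = 13640 / 1.24 = 11000 ft.

11000 ft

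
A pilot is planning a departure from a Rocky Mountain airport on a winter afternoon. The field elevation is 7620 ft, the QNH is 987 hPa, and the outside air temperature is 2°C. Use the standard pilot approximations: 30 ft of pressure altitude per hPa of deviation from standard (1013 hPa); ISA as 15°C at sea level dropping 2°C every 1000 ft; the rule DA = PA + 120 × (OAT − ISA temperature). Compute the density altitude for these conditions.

8856 ft

Pressure altitude = 7620 + (1013 − 987) × 30 = 7620 + (+780) = 8400 ft.
ISA temperature at 8400 ft = 15 − 2 × (8400/1000) = -1.8°C.
ISA deviation = 2 − (-1.8) = +3.8°C.
Density altitude = 8400 + 120 × (3.8) = 8856 ft.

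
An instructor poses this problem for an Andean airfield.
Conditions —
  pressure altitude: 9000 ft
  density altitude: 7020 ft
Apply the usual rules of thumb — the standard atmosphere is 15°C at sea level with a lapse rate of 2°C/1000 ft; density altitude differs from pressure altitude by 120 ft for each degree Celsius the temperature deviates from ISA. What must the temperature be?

-19.5°C

Density altitude − pressure altitude = 7020 − 9000 = -1980 ft.
At 120 ft/°C that is an ISA deviation of -1980/120 = -16.5°C.
ISA temperature at 9000 ft = 15 − 2 × (9000/1000) = -3°C.
OAT = ISA + deviation = -3 + (-16.5) = -19.5°C.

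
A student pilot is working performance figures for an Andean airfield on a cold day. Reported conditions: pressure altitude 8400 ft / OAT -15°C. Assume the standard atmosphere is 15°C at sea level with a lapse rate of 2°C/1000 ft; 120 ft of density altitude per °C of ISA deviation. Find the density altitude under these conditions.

ISA temperature at 8400 ft = 15 − 2 × (8400/1000) = -1.8°C.
ISA deviation = -15 − (-1.8) = -13.2°C.
Density altitude = 8400 + 120 × (-13.2) = 8400 + (-1584) = 6816 ft.

6816 ft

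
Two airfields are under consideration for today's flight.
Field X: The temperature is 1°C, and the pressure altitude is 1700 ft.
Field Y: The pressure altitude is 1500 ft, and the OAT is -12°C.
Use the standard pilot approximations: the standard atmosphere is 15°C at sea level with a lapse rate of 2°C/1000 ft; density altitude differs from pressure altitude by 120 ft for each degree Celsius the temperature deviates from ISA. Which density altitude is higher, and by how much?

Field X: ISA temp = 11.6°C, deviation -10.6°C, DA = 1700 + 120 × (-10.6) = 428 ft.
Field Y: ISA temp = 12°C, deviation -24°C, DA = 1500 + 120 × (-24) = -1380 ft.
Field X is higher by 428 − (-1380) = 1808 ft.

Field X by 1808 ft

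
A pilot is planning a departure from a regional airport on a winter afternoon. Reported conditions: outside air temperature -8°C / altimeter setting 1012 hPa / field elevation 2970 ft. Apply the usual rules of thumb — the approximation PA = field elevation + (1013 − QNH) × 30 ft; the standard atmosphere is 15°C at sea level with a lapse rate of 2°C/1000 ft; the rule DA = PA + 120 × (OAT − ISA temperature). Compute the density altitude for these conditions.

Pressure altitude = 2970 + (1013 − 1012) × 30 = 2970 + (+30) = 3000 ft.
ISA temperature at 3000 ft = 15 − 2 × (3000/1000) = 9°C.
ISA deviation = -8 − 9 = -17°C.
Density altitude = 3000 + 120 × (-17) = 960 ft.

960 ft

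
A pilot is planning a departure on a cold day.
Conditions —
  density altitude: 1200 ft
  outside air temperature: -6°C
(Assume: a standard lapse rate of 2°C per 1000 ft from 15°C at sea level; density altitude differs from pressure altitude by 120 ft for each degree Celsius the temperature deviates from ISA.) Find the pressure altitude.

DA = PA + 120 × (OAT − (15 − 2·PA/1000)) = PA + 120·OAT − 1800 + 0.24·PA = 1.24·PA + 120·OAT − 1800.
So 1.24·PA = 1200 − 120 × (-6) + 1800 = 3720.
PA = 3720 / 1.24 = 3000 ft.

3000 ft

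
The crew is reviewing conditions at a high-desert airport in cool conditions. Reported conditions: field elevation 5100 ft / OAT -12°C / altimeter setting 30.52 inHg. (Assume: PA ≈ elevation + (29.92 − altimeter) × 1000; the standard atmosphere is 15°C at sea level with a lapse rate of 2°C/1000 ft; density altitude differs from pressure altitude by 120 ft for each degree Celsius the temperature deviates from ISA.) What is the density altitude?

Pressure altitude = 5100 + (29.92 − 30.52) × 1000 = 5100 + (-600) = 4500 ft.
ISA temperature at 4500 ft = 15 − 2 × (4500/1000) = 6°C.
ISA deviation = -12 − 6 = -18°C.
Density altitude = 4500 + 120 × (-18) = 2340 ft.

2340 ft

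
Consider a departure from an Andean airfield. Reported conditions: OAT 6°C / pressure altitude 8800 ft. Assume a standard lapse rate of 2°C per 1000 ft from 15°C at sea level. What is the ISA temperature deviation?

ISA temperature at 8800 ft = 15 − 2 × (8800/1000) = -2.6°C.
Deviation = OAT − ISA = 6 − (-2.6) = +8.6°C.

ISA+8.6°C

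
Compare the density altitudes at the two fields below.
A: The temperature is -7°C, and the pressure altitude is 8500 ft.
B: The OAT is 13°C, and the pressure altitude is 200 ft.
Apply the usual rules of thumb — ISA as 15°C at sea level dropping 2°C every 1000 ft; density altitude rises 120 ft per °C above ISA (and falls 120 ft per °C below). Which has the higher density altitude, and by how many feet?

A by 7892 ft

A: ISA temp = -2°C, deviation -5°C, DA = 8500 + 120 × (-5) = 7900 ft.
B: ISA temp = 14.6°C, deviation -1.6°C, DA = 200 + 120 × (-1.6) = 8 ft.
A is higher by 7900 − 8 = 7892 ft.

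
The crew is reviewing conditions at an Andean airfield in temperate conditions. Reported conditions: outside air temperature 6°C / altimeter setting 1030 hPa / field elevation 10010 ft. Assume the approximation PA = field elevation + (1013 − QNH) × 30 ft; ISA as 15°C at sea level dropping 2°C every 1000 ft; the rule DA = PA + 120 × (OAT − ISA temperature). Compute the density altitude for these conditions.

Pressure altitude = 10010 + (1013 − 1030) × 30 = 10010 + (-510) = 9500 ft.
ISA temperature at 9500 ft = 15 − 2 × (9500/1000) = -4°C.
ISA deviation = 6 − (-4) = +10°C.
Density altitude = 9500 + 120 × (10) = 10700 ft.

10700 ft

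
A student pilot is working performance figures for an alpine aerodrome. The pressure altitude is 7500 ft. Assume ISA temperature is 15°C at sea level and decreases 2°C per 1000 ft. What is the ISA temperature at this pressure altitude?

ISA temperature = 15 − 2 × (7500/1000) = 15 − 15 = 0°C.

0°C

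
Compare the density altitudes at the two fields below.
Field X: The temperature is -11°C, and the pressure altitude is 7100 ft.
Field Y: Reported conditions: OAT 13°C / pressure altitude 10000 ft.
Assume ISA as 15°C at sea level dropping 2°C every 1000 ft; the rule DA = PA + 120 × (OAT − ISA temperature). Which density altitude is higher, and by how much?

Field X: ISA temp = 0.8°C, deviation -11.8°C, DA = 7100 + 120 × (-11.8) = 5684 ft.
Field Y: ISA temp = -5°C, deviation +18°C, DA = 10000 + 120 × 18 = 12160 ft.
Field Y is higher by 12160 − 5684 = 6476 ft.

Field Y by 6476 ft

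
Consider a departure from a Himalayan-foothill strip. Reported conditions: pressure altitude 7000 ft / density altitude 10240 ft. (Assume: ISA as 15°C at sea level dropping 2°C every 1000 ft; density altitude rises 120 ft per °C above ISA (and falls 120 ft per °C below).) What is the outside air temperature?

28°C

Density altitude − pressure altitude = 10240 − 7000 = +3240 ft.
At 120 ft/°C that is an ISA deviation of 3240/120 = +27°C.
ISA temperature at 7000 ft = 15 − 2 × (7000/1000) = 1°C.
OAT = ISA + deviation = 1 + (+27) = 28°C.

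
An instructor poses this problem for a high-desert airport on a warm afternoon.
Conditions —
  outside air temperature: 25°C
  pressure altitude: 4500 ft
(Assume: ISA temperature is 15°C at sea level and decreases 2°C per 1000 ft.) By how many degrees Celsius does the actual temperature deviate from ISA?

ISA temperature at 4500 ft = 15 − 2 × (4500/1000) = 6°C.
Deviation = OAT − ISA = 25 − 6 = +19°C.

ISA+19°C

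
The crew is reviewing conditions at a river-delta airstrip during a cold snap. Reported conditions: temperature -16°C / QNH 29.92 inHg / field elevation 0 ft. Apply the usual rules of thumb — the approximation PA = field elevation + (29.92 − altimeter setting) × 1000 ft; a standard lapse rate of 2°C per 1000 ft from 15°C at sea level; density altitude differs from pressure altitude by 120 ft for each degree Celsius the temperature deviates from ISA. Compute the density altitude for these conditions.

-3720 ft

Pressure altitude = 0 + (29.92 − 29.92) × 1000 = 0 + (0) = 0 ft.
ISA temperature at 0 ft = 15 − 2 × (0/1000) = 15°C.
ISA deviation = -16 − 15 = -31°C.
Density altitude = 0 + 120 × (-31) = -3720 ft.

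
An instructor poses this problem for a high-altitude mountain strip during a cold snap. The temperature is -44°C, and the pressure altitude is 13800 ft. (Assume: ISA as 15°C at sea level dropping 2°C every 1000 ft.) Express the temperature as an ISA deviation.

ISA temperature at 13800 ft = 15 − 2 × (13800/1000) = -12.6°C.
Deviation = OAT − ISA = -44 − (-12.6) = -31.4°C.

ISA-31.4°C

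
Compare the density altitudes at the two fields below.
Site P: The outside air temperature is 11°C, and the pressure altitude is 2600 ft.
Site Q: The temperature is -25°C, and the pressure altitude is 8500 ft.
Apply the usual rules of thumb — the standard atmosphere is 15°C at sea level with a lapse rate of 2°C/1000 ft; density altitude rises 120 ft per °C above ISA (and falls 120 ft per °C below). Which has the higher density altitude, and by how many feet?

Site Q by 2996 ft

Site P: ISA temp = 9.8°C, deviation +1.2°C, DA = 2600 + 120 × 1.2 = 2744 ft.
Site Q: ISA temp = -2°C, deviation -23°C, DA = 8500 + 120 × (-23) = 5740 ft.
Site Q is higher by 5740 − 2744 = 2996 ft.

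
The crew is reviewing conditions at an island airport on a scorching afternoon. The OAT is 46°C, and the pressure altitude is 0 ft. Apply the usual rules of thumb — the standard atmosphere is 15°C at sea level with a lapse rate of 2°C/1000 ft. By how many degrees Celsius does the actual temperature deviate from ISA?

ISA temperature at 0 ft = 15 − 2 × (0/1000) = 15°C.
Deviation = OAT − ISA = 46 − 15 = +31°C.

ISA+31°C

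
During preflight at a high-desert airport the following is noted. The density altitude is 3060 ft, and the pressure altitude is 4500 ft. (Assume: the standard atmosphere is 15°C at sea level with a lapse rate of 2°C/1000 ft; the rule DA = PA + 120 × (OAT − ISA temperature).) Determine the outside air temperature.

-6°C

Density altitude − pressure altitude = 3060 − 4500 = -1440 ft.
At 120 ft/°C that is an ISA deviation of -1440/120 = -12°C.
ISA temperature at 4500 ft = 15 − 2 × (4500/1000) = 6°C.
OAT = ISA + deviation = 6 + (-12) = -6°C.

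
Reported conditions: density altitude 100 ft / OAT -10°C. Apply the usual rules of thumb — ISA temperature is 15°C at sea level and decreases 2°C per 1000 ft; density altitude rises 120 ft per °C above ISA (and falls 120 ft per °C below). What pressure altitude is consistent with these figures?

2500 ft

DA = PA + 120 × (OAT − (15 − 2·PA/1000)) = PA + 120·OAT − 1800 + 0.24·PA = 1.24·PA + 120·OAT − 1800.
So 1.24·PA = 100 − 120 × (-10) + 1800 = 3100.
PA = 3100 / 1.24 = 2500 ft.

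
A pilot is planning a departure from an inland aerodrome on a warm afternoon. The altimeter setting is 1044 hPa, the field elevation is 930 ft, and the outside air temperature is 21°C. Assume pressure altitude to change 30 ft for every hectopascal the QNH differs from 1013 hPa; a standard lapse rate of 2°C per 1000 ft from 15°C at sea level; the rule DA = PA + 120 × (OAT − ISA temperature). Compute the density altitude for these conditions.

720 ft

Pressure altitude = 930 + (1013 − 1044) × 30 = 930 + (-930) = 0 ft.
ISA temperature at 0 ft = 15 − 2 × (0/1000) = 15°C.
ISA deviation = 21 − 15 = +6°C.
Density altitude = 0 + 120 × (6) = 720 ft.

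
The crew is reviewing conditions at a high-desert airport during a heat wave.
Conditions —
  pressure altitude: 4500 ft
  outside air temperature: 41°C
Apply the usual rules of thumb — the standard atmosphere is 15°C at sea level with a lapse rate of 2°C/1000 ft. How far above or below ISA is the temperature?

ISA+35°C

ISA temperature at 4500 ft = 15 − 2 × (4500/1000) = 6°C.
Deviation = OAT − ISA = 41 − 6 = +35°C.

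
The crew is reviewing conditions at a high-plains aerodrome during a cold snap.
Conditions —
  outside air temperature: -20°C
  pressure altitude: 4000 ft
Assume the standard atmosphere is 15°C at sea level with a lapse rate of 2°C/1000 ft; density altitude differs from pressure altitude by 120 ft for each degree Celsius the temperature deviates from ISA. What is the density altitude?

ISA temperature at 4000 ft = 15 − 2 × (4000/1000) = 7°C.
ISA deviation = -20 − 7 = -27°C.
Density altitude = 4000 + 120 × (-27) = 4000 + (-3240) = 760 ft.

760 ft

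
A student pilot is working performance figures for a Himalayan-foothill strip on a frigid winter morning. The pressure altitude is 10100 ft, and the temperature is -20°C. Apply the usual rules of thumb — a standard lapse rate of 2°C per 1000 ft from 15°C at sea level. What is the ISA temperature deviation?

ISA-14.8°C

ISA temperature at 10100 ft = 15 − 2 × (10100/1000) = -5.2°C.
Deviation = OAT − ISA = -20 − (-5.2) = -14.8°C.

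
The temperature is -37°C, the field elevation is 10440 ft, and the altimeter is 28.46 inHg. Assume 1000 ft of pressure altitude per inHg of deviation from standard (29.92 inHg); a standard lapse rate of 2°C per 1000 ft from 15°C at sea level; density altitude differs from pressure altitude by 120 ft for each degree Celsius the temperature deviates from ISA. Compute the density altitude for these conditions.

8516 ft

Pressure altitude = 10440 + (29.92 − 28.46) × 1000 = 10440 + (+1460) = 11900 ft.
ISA temperature at 11900 ft = 15 − 2 × (11900/1000) = -8.8°C.
ISA deviation = -37 − (-8.8) = -28.2°C.
Density altitude = 11900 + 120 × (-28.2) = 8516 ft.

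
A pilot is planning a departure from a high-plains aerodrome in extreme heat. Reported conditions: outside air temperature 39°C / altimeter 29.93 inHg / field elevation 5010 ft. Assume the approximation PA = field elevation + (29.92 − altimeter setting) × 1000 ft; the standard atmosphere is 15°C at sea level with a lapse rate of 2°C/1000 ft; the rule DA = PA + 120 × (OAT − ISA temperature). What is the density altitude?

9080 ft

Pressure altitude = 5010 + (29.92 − 29.93) × 1000 = 5010 + (-10) = 5000 ft.
ISA temperature at 5000 ft = 15 − 2 × (5000/1000) = 5°C.
ISA deviation = 39 − 5 = +34°C.
Density altitude = 5000 + 120 × (34) = 9080 ft.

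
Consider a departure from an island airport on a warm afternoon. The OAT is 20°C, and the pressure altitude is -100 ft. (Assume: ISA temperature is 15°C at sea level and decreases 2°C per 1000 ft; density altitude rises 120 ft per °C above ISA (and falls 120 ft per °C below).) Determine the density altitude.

ISA temperature at -100 ft = 15 − 2 × (-100/1000) = 15.2°C.
ISA deviation = 20 − 15.2 = +4.8°C.
Density altitude = -100 + 120 × (4.8) = -100 + (+576) = 476 ft.

476 ft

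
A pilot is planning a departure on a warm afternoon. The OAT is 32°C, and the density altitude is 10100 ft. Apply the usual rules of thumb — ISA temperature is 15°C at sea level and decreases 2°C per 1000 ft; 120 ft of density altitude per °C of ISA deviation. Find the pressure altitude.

DA = PA + 120 × (OAT − (15 − 2·PA/1000)) = PA + 120·OAT − 1800 + 0.24·PA = 1.24·PA + 120·OAT − 1800.
So 1.24·PA = 10100 − 120 × 32 + 1800 = 8060.
PA = 8060 / 1.24 = 6500 ft.

6500 ft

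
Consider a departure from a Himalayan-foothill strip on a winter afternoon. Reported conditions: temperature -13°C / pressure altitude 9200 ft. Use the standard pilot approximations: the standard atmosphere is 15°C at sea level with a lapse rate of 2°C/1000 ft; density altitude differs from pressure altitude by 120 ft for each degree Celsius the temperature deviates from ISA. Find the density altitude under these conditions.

8048 ft

ISA temperature at 9200 ft = 15 − 2 × (9200/1000) = -3.4°C.
ISA deviation = -13 − (-3.4) = -9.6°C.
Density altitude = 9200 + 120 × (-9.6) = 9200 + (-1152) = 8048 ft.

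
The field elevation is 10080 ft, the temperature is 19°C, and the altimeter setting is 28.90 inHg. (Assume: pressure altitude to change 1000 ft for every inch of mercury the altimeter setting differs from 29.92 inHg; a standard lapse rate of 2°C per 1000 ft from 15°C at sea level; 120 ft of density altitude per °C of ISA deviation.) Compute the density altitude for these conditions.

14244 ft

Pressure altitude = 10080 + (29.92 − 28.90) × 1000 = 10080 + (+1020) = 11100 ft.
ISA temperature at 11100 ft = 15 − 2 × (11100/1000) = -7.2°C.
ISA deviation = 19 − (-7.2) = +26.2°C.
Density altitude = 11100 + 120 × (26.2) = 14244 ft.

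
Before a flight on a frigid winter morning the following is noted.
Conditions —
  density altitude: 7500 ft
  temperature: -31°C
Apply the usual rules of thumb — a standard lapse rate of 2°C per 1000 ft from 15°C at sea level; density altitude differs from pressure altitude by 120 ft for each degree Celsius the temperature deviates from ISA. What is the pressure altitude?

10500 ft

DA = PA + 120 × (OAT − (15 − 2·PA/1000)) = PA + 120·OAT − 1800 + 0.24·PA = 1.24·PA + 120·OAT − 1800.
So 1.24·PA = 7500 − 120 × (-31) + 1800 = 13020.
PA = 13020 / 1.24 = 10500 ft.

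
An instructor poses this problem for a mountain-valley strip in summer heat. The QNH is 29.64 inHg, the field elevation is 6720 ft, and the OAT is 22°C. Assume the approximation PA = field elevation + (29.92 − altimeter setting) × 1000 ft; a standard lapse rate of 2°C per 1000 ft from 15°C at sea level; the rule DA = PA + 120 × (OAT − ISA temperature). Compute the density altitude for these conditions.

Pressure altitude = 6720 + (29.92 − 29.64) × 1000 = 6720 + (+280) = 7000 ft.
ISA temperature at 7000 ft = 15 − 2 × (7000/1000) = 1°C.
ISA deviation = 22 − 1 = +21°C.
Density altitude = 7000 + 120 × (21) = 9520 ft.

9520 ft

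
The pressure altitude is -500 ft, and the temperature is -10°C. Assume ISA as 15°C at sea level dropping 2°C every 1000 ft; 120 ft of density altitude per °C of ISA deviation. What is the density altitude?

ISA temperature at -500 ft = 15 − 2 × (-500/1000) = 16°C.
ISA deviation = -10 − 16 = -26°C.
Density altitude = -500 + 120 × (-26) = -500 + (-3120) = -3620 ft.

-3620 ft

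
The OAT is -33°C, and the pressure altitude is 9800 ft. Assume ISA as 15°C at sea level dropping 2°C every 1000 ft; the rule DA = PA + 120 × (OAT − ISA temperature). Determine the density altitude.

ISA temperature at 9800 ft = 15 − 2 × (9800/1000) = -4.6°C.
ISA deviation = -33 − (-4.6) = -28.4°C.
Density altitude = 9800 + 120 × (-28.4) = 9800 + (-3408) = 6392 ft.

6392 ft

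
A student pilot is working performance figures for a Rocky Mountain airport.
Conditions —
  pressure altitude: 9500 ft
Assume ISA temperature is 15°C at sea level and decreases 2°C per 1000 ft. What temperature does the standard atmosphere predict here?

-4°C

ISA temperature = 15 − 2 × (9500/1000) = 15 − 19 = -4°C.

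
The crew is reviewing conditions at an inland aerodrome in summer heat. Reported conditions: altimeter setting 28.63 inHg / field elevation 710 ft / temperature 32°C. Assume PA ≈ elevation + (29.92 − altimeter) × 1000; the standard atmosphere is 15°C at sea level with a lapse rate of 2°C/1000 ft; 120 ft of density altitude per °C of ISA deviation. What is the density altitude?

4520 ft

Pressure altitude = 710 + (29.92 − 28.63) × 1000 = 710 + (+1290) = 2000 ft.
ISA temperature at 2000 ft = 15 − 2 × (2000/1000) = 11°C.
ISA deviation = 32 − 11 = +21°C.
Density altitude = 2000 + 120 × (21) = 4520 ft.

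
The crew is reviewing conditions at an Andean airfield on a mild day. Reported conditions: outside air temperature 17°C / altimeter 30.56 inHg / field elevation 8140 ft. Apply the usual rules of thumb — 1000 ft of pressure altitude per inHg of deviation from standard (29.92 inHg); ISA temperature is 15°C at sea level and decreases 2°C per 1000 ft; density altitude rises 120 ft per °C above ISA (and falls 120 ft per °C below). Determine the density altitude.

9540 ft

Pressure altitude = 8140 + (29.92 − 30.56) × 1000 = 8140 + (-640) = 7500 ft.
ISA temperature at 7500 ft = 15 − 2 × (7500/1000) = 0°C.
ISA deviation = 17 − 0 = +17°C.
Density altitude = 7500 + 120 × (17) = 9540 ft.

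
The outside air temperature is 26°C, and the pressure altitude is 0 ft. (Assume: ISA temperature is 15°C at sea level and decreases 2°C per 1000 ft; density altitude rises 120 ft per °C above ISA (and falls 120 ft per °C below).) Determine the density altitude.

1320 ft

ISA temperature at 0 ft = 15 − 2 × (0/1000) = 15°C.
ISA deviation = 26 − 15 = +11°C.
Density altitude = 0 + 120 × (11) = 0 + (+1320) = 1320 ft.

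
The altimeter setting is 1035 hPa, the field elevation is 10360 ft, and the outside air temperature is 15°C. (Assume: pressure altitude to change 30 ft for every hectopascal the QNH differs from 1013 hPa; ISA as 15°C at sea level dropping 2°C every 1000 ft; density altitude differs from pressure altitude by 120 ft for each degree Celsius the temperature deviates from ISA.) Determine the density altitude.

12028 ft

Pressure altitude = 10360 + (1013 − 1035) × 30 = 10360 + (-660) = 9700 ft.
ISA temperature at 9700 ft = 15 − 2 × (9700/1000) = -4.4°C.
ISA deviation = 15 − (-4.4) = +19.4°C.
Density altitude = 9700 + 120 × (19.4) = 12028 ft.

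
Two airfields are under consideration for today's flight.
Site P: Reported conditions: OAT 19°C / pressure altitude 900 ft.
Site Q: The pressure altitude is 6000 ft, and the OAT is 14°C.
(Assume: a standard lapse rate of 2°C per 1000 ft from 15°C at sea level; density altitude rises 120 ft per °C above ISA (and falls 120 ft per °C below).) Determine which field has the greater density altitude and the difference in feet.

Site Q by 5724 ft

Site P: ISA temp = 13.2°C, deviation +5.8°C, DA = 900 + 120 × 5.8 = 1596 ft.
Site Q: ISA temp = 3°C, deviation +11°C, DA = 6000 + 120 × 11 = 7320 ft.
Site Q is higher by 7320 − 1596 = 5724 ft.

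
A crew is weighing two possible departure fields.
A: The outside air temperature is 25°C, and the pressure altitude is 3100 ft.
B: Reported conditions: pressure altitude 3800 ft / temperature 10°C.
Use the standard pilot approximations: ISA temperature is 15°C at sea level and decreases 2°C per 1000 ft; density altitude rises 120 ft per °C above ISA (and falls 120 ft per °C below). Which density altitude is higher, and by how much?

A: ISA temp = 8.8°C, deviation +16.2°C, DA = 3100 + 120 × 16.2 = 5044 ft.
B: ISA temp = 7.4°C, deviation +2.6°C, DA = 3800 + 120 × 2.6 = 4112 ft.
A is higher by 5044 − 4112 = 932 ft.

A by 932 ft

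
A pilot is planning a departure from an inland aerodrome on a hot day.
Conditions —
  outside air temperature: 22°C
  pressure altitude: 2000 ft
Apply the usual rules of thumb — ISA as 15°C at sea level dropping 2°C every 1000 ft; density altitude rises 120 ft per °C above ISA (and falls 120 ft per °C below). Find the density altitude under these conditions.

3320 ft

ISA temperature at 2000 ft = 15 − 2 × (2000/1000) = 11°C.
ISA deviation = 22 − 11 = +11°C.
Density altitude = 2000 + 120 × (11) = 2000 + (+1320) = 3320 ft.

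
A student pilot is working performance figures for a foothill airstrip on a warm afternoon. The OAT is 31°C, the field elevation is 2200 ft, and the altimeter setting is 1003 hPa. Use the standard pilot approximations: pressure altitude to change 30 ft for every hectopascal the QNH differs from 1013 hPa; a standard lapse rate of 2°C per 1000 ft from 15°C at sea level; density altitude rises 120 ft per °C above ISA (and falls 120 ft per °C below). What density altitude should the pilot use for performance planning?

5020 ft

Pressure altitude = 2200 + (1013 − 1003) × 30 = 2200 + (+300) = 2500 ft.
ISA temperature at 2500 ft = 15 − 2 × (2500/1000) = 10°C.
ISA deviation = 31 − 10 = +21°C.
Density altitude = 2500 + 120 × (21) = 5020 ft.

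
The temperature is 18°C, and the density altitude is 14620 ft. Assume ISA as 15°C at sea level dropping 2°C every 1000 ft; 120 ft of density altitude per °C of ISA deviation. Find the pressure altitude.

11500 ft

DA = PA + 120 × (OAT − (15 − 2·PA/1000)) = PA + 120·OAT − 1800 + 0.24·PA = 1.24·PA + 120·OAT − 1800.
So 1.24·PA = 14620 − 120 × 18 + 1800 = 14260.
PA = 14260 / 1.24 = 11500 ft.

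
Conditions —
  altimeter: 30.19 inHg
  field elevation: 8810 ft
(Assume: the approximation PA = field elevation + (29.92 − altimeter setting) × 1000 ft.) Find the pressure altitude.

Pressure correction = (29.92 − 30.19) × 1000 = -270 ft.
Pressure altitude = 8810 + (-270) = 8540 ft.

8540 ft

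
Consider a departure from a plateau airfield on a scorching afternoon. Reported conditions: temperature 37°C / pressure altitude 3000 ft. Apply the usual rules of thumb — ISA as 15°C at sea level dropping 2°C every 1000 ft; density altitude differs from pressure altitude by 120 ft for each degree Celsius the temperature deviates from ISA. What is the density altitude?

6360 ft

ISA temperature at 3000 ft = 15 − 2 × (3000/1000) = 9°C.
ISA deviation = 37 − 9 = +28°C.
Density altitude = 3000 + 120 × (28) = 3000 + (+3360) = 6360 ft.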